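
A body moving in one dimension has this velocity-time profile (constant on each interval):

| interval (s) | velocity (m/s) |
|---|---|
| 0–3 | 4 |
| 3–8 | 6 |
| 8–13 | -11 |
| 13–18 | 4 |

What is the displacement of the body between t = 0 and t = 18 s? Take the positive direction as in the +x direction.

7 m

Net displacement equals the area under the velocity-time graph (areas below the axis count negative).
0–3 s: 4 × 3 = 12 m
3–8 s: 6 × 5 = 30 m
8–13 s: -11 × 5 = -55 m
13–18 s: 4 × 5 = 20 m
Net displacement = 7 m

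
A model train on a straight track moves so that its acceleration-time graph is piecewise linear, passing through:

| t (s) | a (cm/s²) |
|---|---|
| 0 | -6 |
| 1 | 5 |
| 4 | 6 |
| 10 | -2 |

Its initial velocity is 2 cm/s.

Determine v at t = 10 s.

Δv equals the area under the a-t graph; then v = v₀ + Δv.
0–1 s: ½(-6 + 5)(1) = -0.5 cm/s
1–4 s: ½(5 + 6)(3) = 16.5 cm/s
4–10 s: ½(6 + -2)(6) = 12 cm/s
Δv = 28 cm/s, so v(10) = 2 + (28) = 30 cm/s.

30 cm/s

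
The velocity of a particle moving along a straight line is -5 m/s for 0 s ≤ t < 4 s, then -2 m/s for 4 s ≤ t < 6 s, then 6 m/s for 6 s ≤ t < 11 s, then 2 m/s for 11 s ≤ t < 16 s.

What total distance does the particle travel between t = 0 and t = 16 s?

64 m

Distance (not displacement) is the total path length: add the absolute areas under v-t.
0–4 s: |-5| × 4 = 20 m
4–6 s: |-2| × 2 = 4 m
6–11 s: |6| × 5 = 30 m
11–16 s: |2| × 5 = 10 m
Total distance = 64 m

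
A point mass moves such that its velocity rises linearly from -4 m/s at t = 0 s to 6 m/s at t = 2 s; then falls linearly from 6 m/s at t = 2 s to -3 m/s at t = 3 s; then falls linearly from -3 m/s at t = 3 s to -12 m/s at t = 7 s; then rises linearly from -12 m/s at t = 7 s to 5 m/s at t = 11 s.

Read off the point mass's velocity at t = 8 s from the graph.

-7.75 m/s

On 7–11 s the graph is linear from -12 to 5 m/s: v(8) = -12 + (5 − -12)·(8 − 7)/(11 − 7) = -7.75 m/s.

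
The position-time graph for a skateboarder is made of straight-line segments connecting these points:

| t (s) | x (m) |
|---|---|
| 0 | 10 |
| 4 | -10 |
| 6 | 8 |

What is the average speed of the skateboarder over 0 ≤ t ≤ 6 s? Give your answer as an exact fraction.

Average speed = (total path length)/(elapsed time); on a piecewise-linear x-t graph the path length is Σ|Δx|.
0–4 s: |Δx| = |-10 − 10| = 20 m
4–6 s: |Δx| = |8 − -10| = 18 m
Total path = 38 m; average speed = 38/6 = 19/3 m/s.

19/3 m/s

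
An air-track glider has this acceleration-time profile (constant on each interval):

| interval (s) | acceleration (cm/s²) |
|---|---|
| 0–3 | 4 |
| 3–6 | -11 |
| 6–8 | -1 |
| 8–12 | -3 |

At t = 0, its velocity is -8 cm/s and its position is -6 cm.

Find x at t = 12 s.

-257.5 cm

On each constant-a segment, Δv = aΔt and Δx = v₀Δt + ½aΔt²; chain segment to segment.
0–3 s: v starts -8 cm/s; Δx = -8·3 + ½·4·3² = -6 cm; v ends 4 cm/s.
3–6 s: v starts 4 cm/s; Δx = 4·3 + ½·-11·3² = -37.5 cm; v ends -29 cm/s.
6–8 s: v starts -29 cm/s; Δx = -29·2 + ½·-1·2² = -60 cm; v ends -31 cm/s.
8–12 s: v starts -31 cm/s; Δx = -31·4 + ½·-3·4² = -148 cm; v ends -43 cm/s.
x(12) = -6 + Σ Δx = -257.5 cm.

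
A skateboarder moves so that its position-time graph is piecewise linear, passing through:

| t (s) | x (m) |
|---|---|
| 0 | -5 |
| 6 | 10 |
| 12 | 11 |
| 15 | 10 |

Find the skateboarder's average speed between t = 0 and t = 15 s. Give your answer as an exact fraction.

Average speed = (total path length)/(elapsed time); on a piecewise-linear x-t graph the path length is Σ|Δx|.
0–6 s: |Δx| = |10 − -5| = 15 m
6–12 s: |Δx| = |11 − 10| = 1 m
12–15 s: |Δx| = |10 − 11| = 1 m
Total path = 17 m; average speed = 17/15 = 17/15 m/s.

17/15 m/s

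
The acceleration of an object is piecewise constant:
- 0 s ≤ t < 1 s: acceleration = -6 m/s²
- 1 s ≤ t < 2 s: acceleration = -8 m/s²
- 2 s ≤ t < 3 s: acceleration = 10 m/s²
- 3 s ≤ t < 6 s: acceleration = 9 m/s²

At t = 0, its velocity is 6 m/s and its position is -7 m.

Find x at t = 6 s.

On each constant-a segment, Δv = aΔt and Δx = v₀Δt + ½aΔt²; chain segment to segment.
0–1 s: v starts 6 m/s; Δx = 6·1 + ½·-6·1² = 3 m; v ends 0 m/s.
1–2 s: v starts 0 m/s; Δx = 0·1 + ½·-8·1² = -4 m; v ends -8 m/s.
2–3 s: v starts -8 m/s; Δx = -8·1 + ½·10·1² = -3 m; v ends 2 m/s.
3–6 s: v starts 2 m/s; Δx = 2·3 + ½·9·3² = 46.5 m; v ends 29 m/s.
x(6) = -7 + Σ Δx = 35.5 m.

35.5 m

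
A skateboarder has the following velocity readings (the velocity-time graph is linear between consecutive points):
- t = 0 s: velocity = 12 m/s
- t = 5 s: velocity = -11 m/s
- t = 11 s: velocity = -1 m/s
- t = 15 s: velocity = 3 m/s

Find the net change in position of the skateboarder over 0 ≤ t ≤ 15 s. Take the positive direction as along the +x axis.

-29.5 m

Net displacement equals the area under the velocity-time graph (areas below the axis count negative).
0–5 s: ½(12 + -11)(5) = 2.5 m
5–11 s: ½(-11 + -1)(6) = -36 m
11–15 s: ½(-1 + 3)(4) = 4 m
Net displacement = -29.5 m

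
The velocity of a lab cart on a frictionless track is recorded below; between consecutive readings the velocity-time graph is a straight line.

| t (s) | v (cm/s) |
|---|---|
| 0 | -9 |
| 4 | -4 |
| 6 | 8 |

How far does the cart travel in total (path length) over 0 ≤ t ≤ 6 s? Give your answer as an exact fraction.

Distance (not displacement) is the total path length: add the absolute areas under v-t.
0–4 s: |½(-9 + -4)(4)| = 26 cm
4–6 s: v = 0 at t = 14/3 s; triangle areas 4/3 + 16/3 = 20/3 cm
Total distance = 98/3 cm

98/3 cm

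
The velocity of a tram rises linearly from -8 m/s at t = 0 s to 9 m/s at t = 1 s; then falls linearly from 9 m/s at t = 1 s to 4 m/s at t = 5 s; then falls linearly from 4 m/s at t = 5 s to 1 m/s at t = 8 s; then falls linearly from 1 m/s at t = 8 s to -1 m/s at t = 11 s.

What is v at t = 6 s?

3 m/s

On 5–8 s the graph is linear from 4 to 1 m/s: v(6) = 4 + (1 − 4)·(6 − 5)/(8 − 5) = 3 m/s.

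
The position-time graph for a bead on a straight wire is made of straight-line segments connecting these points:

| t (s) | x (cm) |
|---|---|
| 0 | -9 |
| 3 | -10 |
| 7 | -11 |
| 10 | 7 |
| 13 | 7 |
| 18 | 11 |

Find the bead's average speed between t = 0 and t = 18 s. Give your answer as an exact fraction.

4/3 cm/s

Average speed = (total path length)/(elapsed time); on a piecewise-linear x-t graph the path length is Σ|Δx|.
0–3 s: |Δx| = |-10 − -9| = 1 cm
3–7 s: |Δx| = |-11 − -10| = 1 cm
7–10 s: |Δx| = |7 − -11| = 18 cm
10–13 s: |Δx| = |7 − 7| = 0 cm
13–18 s: |Δx| = |11 − 7| = 4 cm
Total path = 24 cm; average speed = 24/18 = 4/3 cm/s.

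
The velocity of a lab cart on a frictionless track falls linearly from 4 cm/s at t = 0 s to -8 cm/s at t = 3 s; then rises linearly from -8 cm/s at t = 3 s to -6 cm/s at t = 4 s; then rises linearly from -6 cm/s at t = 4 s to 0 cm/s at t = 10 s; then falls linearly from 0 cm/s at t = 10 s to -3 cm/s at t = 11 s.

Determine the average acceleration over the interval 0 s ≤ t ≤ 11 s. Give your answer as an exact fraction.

-7/11 cm/s²

Average acceleration = Δv/Δt = (-3 − 4)/(11 − 0) = -7/11 cm/s².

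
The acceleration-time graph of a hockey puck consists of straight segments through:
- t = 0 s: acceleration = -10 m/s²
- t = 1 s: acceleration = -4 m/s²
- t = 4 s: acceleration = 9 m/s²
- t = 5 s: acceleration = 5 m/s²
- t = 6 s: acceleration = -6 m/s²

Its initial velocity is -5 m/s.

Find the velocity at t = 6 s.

2 m/s

Δv equals the area under the a-t graph; then v = v₀ + Δv.
0–1 s: ½(-10 + -4)(1) = -7 m/s
1–4 s: ½(-4 + 9)(3) = 7.5 m/s
4–5 s: ½(9 + 5)(1) = 7 m/s
5–6 s: ½(5 + -6)(1) = -0.5 m/s
Δv = 7 m/s, so v(6) = -5 + (7) = 2 m/s.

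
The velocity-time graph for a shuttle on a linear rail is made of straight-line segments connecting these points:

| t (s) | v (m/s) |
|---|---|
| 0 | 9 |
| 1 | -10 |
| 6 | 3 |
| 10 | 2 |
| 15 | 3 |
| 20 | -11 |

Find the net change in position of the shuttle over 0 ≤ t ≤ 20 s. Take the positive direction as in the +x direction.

-15.5 m

Net displacement equals the area under the velocity-time graph (areas below the axis count negative).
0–1 s: ½(9 + -10)(1) = -0.5 m
1–6 s: ½(-10 + 3)(5) = -17.5 m
6–10 s: ½(3 + 2)(4) = 10 m
10–15 s: ½(2 + 3)(5) = 12.5 m
15–20 s: ½(3 + -11)(5) = -20 m
Net displacement = -15.5 m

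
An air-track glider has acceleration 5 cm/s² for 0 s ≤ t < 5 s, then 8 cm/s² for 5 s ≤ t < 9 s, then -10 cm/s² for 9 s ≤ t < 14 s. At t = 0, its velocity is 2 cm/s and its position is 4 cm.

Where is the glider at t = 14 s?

418.5 cm

On each constant-a segment, Δv = aΔt and Δx = v₀Δt + ½aΔt²; chain segment to segment.
0–5 s: v starts 2 cm/s; Δx = 2·5 + ½·5·5² = 72.5 cm; v ends 27 cm/s.
5–9 s: v starts 27 cm/s; Δx = 27·4 + ½·8·4² = 172 cm; v ends 59 cm/s.
9–14 s: v starts 59 cm/s; Δx = 59·5 + ½·-10·5² = 170 cm; v ends 9 cm/s.
x(14) = 4 + Σ Δx = 418.5 cm.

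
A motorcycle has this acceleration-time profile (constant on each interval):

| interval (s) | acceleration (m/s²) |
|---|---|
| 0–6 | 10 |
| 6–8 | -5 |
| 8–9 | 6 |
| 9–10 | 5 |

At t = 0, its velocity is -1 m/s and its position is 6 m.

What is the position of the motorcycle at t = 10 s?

397.5 m

On each constant-a segment, Δv = aΔt and Δx = v₀Δt + ½aΔt²; chain segment to segment.
0–6 s: v starts -1 m/s; Δx = -1·6 + ½·10·6² = 174 m; v ends 59 m/s.
6–8 s: v starts 59 m/s; Δx = 59·2 + ½·-5·2² = 108 m; v ends 49 m/s.
8–9 s: v starts 49 m/s; Δx = 49·1 + ½·6·1² = 52 m; v ends 55 m/s.
9–10 s: v starts 55 m/s; Δx = 55·1 + ½·5·1² = 57.5 m; v ends 60 m/s.
x(10) = 6 + Σ Δx = 397.5 m.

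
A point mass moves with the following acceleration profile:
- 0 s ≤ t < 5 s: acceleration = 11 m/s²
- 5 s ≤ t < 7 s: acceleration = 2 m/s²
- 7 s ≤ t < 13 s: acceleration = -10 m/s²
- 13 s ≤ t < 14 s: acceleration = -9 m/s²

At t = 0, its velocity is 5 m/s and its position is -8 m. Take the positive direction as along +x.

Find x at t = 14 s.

On each constant-a segment, Δv = aΔt and Δx = v₀Δt + ½aΔt²; chain segment to segment.
0–5 s: v starts 5 m/s; Δx = 5·5 + ½·11·5² = 162.5 m; v ends 60 m/s.
5–7 s: v starts 60 m/s; Δx = 60·2 + ½·2·2² = 124 m; v ends 64 m/s.
7–13 s: v starts 64 m/s; Δx = 64·6 + ½·-10·6² = 204 m; v ends 4 m/s.
13–14 s: v starts 4 m/s; Δx = 4·1 + ½·-9·1² = -0.5 m; v ends -5 m/s.
x(14) = -8 + Σ Δx = 482 m.

482 m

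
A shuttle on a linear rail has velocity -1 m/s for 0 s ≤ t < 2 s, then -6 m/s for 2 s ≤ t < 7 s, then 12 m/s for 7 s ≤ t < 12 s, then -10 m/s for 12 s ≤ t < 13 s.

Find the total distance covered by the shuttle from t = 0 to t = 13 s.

Distance (not displacement) is the total path length: add the absolute areas under v-t.
0–2 s: |-1| × 2 = 2 m
2–7 s: |-6| × 5 = 30 m
7–12 s: |12| × 5 = 60 m
12–13 s: |-10| × 1 = 10 m
Total distance = 102 m

102 m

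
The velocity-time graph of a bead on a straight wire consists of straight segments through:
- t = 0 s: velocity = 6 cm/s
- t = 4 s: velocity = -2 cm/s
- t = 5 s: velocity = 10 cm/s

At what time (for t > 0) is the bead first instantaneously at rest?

t = 3 s

v changes sign on 0–4 s (from 6 to -2); the graph is linear there, so v = 0 at t = 0 + (-6)·(4 − 0)/(-2 − 6) = 3 s.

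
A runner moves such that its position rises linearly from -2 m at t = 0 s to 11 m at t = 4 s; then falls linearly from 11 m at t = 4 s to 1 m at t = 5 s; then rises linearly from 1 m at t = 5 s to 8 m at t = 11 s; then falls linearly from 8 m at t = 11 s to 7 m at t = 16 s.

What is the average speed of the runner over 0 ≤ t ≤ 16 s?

Average speed = (total path length)/(elapsed time); on a piecewise-linear x-t graph the path length is Σ|Δx|.
0–4 s: |Δx| = |11 − -2| = 13 m
4–5 s: |Δx| = |1 − 11| = 10 m
5–11 s: |Δx| = |8 − 1| = 7 m
11–16 s: |Δx| = |7 − 8| = 1 m
Total path = 31 m; average speed = 31/16 = 1.9375 m/s.

1.9375 m/s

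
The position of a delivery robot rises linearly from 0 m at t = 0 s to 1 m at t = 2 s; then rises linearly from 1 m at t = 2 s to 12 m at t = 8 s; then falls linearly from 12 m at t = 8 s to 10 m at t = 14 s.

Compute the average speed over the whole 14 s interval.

1 m/s

Average speed = (total path length)/(elapsed time); on a piecewise-linear x-t graph the path length is Σ|Δx|.
0–2 s: |Δx| = |1 − 0| = 1 m
2–8 s: |Δx| = |12 − 1| = 11 m
8–14 s: |Δx| = |10 − 12| = 2 m
Total path = 14 m; average speed = 14/14 = 1 m/s.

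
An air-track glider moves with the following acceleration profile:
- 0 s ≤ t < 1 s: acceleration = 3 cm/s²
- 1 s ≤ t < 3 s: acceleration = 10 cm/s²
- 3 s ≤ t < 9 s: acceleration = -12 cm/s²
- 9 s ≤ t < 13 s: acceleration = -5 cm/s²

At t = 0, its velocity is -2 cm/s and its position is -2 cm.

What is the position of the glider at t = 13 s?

-314.5 cm

On each constant-a segment, Δv = aΔt and Δx = v₀Δt + ½aΔt²; chain segment to segment.
0–1 s: v starts -2 cm/s; Δx = -2·1 + ½·3·1² = -0.5 cm; v ends 1 cm/s.
1–3 s: v starts 1 cm/s; Δx = 1·2 + ½·10·2² = 22 cm; v ends 21 cm/s.
3–9 s: v starts 21 cm/s; Δx = 21·6 + ½·-12·6² = -90 cm; v ends -51 cm/s.
9–13 s: v starts -51 cm/s; Δx = -51·4 + ½·-5·4² = -244 cm; v ends -71 cm/s.
x(13) = -2 + Σ Δx = -314.5 cm.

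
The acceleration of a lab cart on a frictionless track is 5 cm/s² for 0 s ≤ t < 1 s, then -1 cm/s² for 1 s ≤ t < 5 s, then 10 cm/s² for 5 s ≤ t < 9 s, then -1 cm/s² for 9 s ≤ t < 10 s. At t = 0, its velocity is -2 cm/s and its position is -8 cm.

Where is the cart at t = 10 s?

111 cm

On each constant-a segment, Δv = aΔt and Δx = v₀Δt + ½aΔt²; chain segment to segment.
0–1 s: v starts -2 cm/s; Δx = -2·1 + ½·5·1² = 0.5 cm; v ends 3 cm/s.
1–5 s: v starts 3 cm/s; Δx = 3·4 + ½·-1·4² = 4 cm; v ends -1 cm/s.
5–9 s: v starts -1 cm/s; Δx = -1·4 + ½·10·4² = 76 cm; v ends 39 cm/s.
9–10 s: v starts 39 cm/s; Δx = 39·1 + ½·-1·1² = 38.5 cm; v ends 38 cm/s.
x(10) = -8 + Σ Δx = 111 cm.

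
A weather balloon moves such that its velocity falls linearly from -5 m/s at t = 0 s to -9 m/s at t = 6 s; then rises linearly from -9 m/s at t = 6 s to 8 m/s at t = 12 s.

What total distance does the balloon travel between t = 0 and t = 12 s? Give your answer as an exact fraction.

Distance (not displacement) is the total path length: add the absolute areas under v-t.
0–6 s: |½(-5 + -9)(6)| = 42 m
6–12 s: v = 0 at t = 156/17 s; triangle areas 243/17 + 192/17 = 435/17 m
Total distance = 1149/17 m

1149/17 m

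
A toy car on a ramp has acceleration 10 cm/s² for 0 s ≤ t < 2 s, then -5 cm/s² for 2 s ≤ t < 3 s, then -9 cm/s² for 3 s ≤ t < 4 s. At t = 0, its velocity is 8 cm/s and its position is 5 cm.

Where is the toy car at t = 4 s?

On each constant-a segment, Δv = aΔt and Δx = v₀Δt + ½aΔt²; chain segment to segment.
0–2 s: v starts 8 cm/s; Δx = 8·2 + ½·10·2² = 36 cm; v ends 28 cm/s.
2–3 s: v starts 28 cm/s; Δx = 28·1 + ½·-5·1² = 25.5 cm; v ends 23 cm/s.
3–4 s: v starts 23 cm/s; Δx = 23·1 + ½·-9·1² = 18.5 cm; v ends 14 cm/s.
x(4) = 5 + Σ Δx = 85 cm.

85 cm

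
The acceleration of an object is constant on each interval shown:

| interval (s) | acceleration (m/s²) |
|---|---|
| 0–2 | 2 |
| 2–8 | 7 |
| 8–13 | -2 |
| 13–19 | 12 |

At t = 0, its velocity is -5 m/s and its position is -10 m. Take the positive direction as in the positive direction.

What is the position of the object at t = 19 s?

686 m

On each constant-a segment, Δv = aΔt and Δx = v₀Δt + ½aΔt²; chain segment to segment.
0–2 s: v starts -5 m/s; Δx = -5·2 + ½·2·2² = -6 m; v ends -1 m/s.
2–8 s: v starts -1 m/s; Δx = -1·6 + ½·7·6² = 120 m; v ends 41 m/s.
8–13 s: v starts 41 m/s; Δx = 41·5 + ½·-2·5² = 180 m; v ends 31 m/s.
13–19 s: v starts 31 m/s; Δx = 31·6 + ½·12·6² = 402 m; v ends 103 m/s.
x(19) = -10 + Σ Δx = 686 m.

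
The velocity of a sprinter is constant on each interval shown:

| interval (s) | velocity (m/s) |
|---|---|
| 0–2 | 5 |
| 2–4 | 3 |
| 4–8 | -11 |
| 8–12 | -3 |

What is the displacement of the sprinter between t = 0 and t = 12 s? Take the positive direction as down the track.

Displacement is the signed area under the v-t curve.
0–2 s: 5 × 2 = 10 m
2–4 s: 3 × 2 = 6 m
4–8 s: -11 × 4 = -44 m
8–12 s: -3 × 4 = -12 m
Net displacement = -40 m

-40 m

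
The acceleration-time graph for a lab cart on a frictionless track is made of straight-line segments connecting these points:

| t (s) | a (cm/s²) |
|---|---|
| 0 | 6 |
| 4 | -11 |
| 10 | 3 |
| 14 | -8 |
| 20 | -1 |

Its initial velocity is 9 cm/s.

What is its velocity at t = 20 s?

Δv equals the area under the a-t graph; then v = v₀ + Δv.
0–4 s: ½(6 + -11)(4) = -10 cm/s
4–10 s: ½(-11 + 3)(6) = -24 cm/s
10–14 s: ½(3 + -8)(4) = -10 cm/s
14–20 s: ½(-8 + -1)(6) = -27 cm/s
Δv = -71 cm/s, so v(20) = 9 + (-71) = -62 cm/s.

-62 cm/s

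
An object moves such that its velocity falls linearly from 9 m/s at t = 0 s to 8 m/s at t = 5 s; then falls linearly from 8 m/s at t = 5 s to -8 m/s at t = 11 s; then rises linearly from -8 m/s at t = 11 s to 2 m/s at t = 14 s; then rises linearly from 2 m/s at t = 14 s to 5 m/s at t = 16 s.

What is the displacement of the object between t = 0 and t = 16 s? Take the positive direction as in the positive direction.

40.5 m

Displacement is the signed area under the v-t curve.
0–5 s: ½(9 + 8)(5) = 42.5 m
5–11 s: ½(8 + -8)(6) = 0 m
11–14 s: ½(-8 + 2)(3) = -9 m
14–16 s: ½(2 + 5)(2) = 7 m
Net displacement = 40.5 m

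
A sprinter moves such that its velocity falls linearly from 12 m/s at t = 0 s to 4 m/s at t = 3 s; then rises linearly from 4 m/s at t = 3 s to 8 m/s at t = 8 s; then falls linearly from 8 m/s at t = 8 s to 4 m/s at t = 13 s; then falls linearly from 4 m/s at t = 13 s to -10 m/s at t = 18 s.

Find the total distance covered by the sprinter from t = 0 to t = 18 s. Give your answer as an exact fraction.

733/7 m

Total distance travelled is ∫|v| dt — sum the magnitudes of each area piece.
0–3 s: |½(12 + 4)(3)| = 24 m
3–8 s: |½(4 + 8)(5)| = 30 m
8–13 s: |½(8 + 4)(5)| = 30 m
13–18 s: v = 0 at t = 101/7 s; triangle areas 20/7 + 125/7 = 145/7 m
Total distance = 733/7 m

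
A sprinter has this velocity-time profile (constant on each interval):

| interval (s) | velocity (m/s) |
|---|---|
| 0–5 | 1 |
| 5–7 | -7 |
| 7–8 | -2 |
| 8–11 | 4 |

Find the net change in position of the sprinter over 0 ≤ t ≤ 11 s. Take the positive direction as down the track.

1 m

Net displacement equals the area under the velocity-time graph (areas below the axis count negative).
0–5 s: 1 × 5 = 5 m
5–7 s: -7 × 2 = -14 m
7–8 s: -2 × 1 = -2 m
8–11 s: 4 × 3 = 12 m
Net displacement = 1 m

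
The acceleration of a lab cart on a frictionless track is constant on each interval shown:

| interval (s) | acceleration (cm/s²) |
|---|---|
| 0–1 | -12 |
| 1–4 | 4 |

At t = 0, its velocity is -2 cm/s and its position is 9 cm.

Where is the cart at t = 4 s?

-23 cm

On each constant-a segment, Δv = aΔt and Δx = v₀Δt + ½aΔt²; chain segment to segment.
0–1 s: v starts -2 cm/s; Δx = -2·1 + ½·-12·1² = -8 cm; v ends -14 cm/s.
1–4 s: v starts -14 cm/s; Δx = -14·3 + ½·4·3² = -24 cm; v ends -2 cm/s.
x(4) = 9 + Σ Δx = -23 cm.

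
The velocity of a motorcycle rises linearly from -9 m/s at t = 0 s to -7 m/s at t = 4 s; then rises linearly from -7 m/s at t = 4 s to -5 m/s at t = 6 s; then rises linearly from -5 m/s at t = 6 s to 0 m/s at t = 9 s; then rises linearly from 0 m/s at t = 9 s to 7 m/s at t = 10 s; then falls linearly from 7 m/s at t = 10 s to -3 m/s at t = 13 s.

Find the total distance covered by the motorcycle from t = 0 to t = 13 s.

Total distance travelled is ∫|v| dt — sum the magnitudes of each area piece.
0–4 s: |½(-9 + -7)(4)| = 32 m
4–6 s: |½(-7 + -5)(2)| = 12 m
6–9 s: |½(-5 + 0)(3)| = 7.5 m
9–10 s: |½(0 + 7)(1)| = 3.5 m
10–13 s: v = 0 at t = 12.1 s; triangle areas 7.35 + 1.35 = 8.7 m
Total distance = 63.7 m

63.7 m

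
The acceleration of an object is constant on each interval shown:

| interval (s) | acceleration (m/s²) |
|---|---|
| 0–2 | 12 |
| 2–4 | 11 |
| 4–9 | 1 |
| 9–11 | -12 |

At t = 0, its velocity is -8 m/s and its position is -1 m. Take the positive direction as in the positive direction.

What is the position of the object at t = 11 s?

On each constant-a segment, Δv = aΔt and Δx = v₀Δt + ½aΔt²; chain segment to segment.
0–2 s: v starts -8 m/s; Δx = -8·2 + ½·12·2² = 8 m; v ends 16 m/s.
2–4 s: v starts 16 m/s; Δx = 16·2 + ½·11·2² = 54 m; v ends 38 m/s.
4–9 s: v starts 38 m/s; Δx = 38·5 + ½·1·5² = 202.5 m; v ends 43 m/s.
9–11 s: v starts 43 m/s; Δx = 43·2 + ½·-12·2² = 62 m; v ends 19 m/s.
x(11) = -1 + Σ Δx = 325.5 m.

325.5 m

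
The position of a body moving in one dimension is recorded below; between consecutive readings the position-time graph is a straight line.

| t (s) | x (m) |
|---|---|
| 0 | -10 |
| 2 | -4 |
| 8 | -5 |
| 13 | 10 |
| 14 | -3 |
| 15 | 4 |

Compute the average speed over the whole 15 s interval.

Average speed = (total path length)/(elapsed time); on a piecewise-linear x-t graph the path length is Σ|Δx|.
0–2 s: |Δx| = |-4 − -10| = 6 m
2–8 s: |Δx| = |-5 − -4| = 1 m
8–13 s: |Δx| = |10 − -5| = 15 m
13–14 s: |Δx| = |-3 − 10| = 13 m
14–15 s: |Δx| = |4 − -3| = 7 m
Total path = 42 m; average speed = 42/15 = 2.8 m/s.

2.8 m/s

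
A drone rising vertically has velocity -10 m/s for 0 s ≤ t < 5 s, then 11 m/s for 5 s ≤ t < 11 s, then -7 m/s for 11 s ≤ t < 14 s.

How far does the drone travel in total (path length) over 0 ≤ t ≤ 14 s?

Total distance travelled is ∫|v| dt — sum the magnitudes of each area piece.
0–5 s: |-10| × 5 = 50 m
5–11 s: |11| × 6 = 66 m
11–14 s: |-7| × 3 = 21 m
Total distance = 137 m

137 m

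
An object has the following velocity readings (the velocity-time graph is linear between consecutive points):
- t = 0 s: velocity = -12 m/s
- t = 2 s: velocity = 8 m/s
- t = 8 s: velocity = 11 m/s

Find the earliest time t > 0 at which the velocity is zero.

t = 1.2 s

v changes sign on 0–2 s (from -12 to 8); the graph is linear there, so v = 0 at t = 0 + (12)·(2 − 0)/(8 − -12) = 1.2 s.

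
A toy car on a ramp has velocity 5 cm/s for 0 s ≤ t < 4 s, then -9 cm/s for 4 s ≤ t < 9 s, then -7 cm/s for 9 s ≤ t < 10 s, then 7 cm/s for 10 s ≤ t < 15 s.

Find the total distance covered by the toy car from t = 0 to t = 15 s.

Distance (not displacement) is the total path length: add the absolute areas under v-t.
0–4 s: |5| × 4 = 20 cm
4–9 s: |-9| × 5 = 45 cm
9–10 s: |-7| × 1 = 7 cm
10–15 s: |7| × 5 = 35 cm
Total distance = 107 cm

107 cm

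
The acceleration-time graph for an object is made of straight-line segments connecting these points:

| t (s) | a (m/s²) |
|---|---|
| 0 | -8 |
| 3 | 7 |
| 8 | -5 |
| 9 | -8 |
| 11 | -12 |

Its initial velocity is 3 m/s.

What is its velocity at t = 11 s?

-20 m/s

Δv equals the area under the a-t graph; then v = v₀ + Δv.
0–3 s: ½(-8 + 7)(3) = -1.5 m/s
3–8 s: ½(7 + -5)(5) = 5 m/s
8–9 s: ½(-5 + -8)(1) = -6.5 m/s
9–11 s: ½(-8 + -12)(2) = -20 m/s
Δv = -23 m/s, so v(11) = 3 + (-23) = -20 m/s.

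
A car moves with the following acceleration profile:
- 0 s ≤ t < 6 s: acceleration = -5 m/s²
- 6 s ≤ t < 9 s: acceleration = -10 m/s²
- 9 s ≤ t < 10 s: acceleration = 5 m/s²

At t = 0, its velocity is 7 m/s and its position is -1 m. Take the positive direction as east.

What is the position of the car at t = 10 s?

On each constant-a segment, Δv = aΔt and Δx = v₀Δt + ½aΔt²; chain segment to segment.
0–6 s: v starts 7 m/s; Δx = 7·6 + ½·-5·6² = -48 m; v ends -23 m/s.
6–9 s: v starts -23 m/s; Δx = -23·3 + ½·-10·3² = -114 m; v ends -53 m/s.
9–10 s: v starts -53 m/s; Δx = -53·1 + ½·5·1² = -50.5 m; v ends -48 m/s.
x(10) = -1 + Σ Δx = -213.5 m.

-213.5 m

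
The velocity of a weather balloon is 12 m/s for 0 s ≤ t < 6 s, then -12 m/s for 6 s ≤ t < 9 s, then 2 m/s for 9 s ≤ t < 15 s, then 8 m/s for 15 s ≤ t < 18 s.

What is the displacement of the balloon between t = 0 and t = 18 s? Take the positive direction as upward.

72 m

Net displacement equals the area under the velocity-time graph (areas below the axis count negative).
0–6 s: 12 × 6 = 72 m
6–9 s: -12 × 3 = -36 m
9–15 s: 2 × 6 = 12 m
15–18 s: 8 × 3 = 24 m
Net displacement = 72 m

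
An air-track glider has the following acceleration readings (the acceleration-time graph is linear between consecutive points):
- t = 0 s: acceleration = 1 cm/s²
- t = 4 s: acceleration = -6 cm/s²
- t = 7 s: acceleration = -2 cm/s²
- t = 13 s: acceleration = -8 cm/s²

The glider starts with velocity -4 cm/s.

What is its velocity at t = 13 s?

Δv equals the area under the a-t graph; then v = v₀ + Δv.
0–4 s: ½(1 + -6)(4) = -10 cm/s
4–7 s: ½(-6 + -2)(3) = -12 cm/s
7–13 s: ½(-2 + -8)(6) = -30 cm/s
Δv = -52 cm/s, so v(13) = -4 + (-52) = -56 cm/s.

-56 cm/s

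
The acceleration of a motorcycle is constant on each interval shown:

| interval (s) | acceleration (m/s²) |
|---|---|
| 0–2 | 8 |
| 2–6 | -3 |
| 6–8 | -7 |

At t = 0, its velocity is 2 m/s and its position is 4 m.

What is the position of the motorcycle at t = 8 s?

On each constant-a segment, Δv = aΔt and Δx = v₀Δt + ½aΔt²; chain segment to segment.
0–2 s: v starts 2 m/s; Δx = 2·2 + ½·8·2² = 20 m; v ends 18 m/s.
2–6 s: v starts 18 m/s; Δx = 18·4 + ½·-3·4² = 48 m; v ends 6 m/s.
6–8 s: v starts 6 m/s; Δx = 6·2 + ½·-7·2² = -2 m; v ends -8 m/s.
x(8) = 4 + Σ Δx = 70 m.

70 m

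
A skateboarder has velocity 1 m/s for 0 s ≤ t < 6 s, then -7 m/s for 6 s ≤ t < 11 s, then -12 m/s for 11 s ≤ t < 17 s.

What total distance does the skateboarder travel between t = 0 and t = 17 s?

113 m

Distance (not displacement) is the total path length: add the absolute areas under v-t.
0–6 s: |1| × 6 = 6 m
6–11 s: |-7| × 5 = 35 m
11–17 s: |-12| × 6 = 72 m
Total distance = 113 m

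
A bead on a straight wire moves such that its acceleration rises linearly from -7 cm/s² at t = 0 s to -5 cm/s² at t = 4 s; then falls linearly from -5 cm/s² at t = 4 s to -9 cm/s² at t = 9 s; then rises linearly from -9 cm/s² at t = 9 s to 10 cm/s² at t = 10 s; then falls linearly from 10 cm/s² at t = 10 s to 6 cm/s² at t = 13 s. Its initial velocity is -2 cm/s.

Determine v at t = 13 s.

Δv equals the area under the a-t graph; then v = v₀ + Δv.
0–4 s: ½(-7 + -5)(4) = -24 cm/s
4–9 s: ½(-5 + -9)(5) = -35 cm/s
9–10 s: ½(-9 + 10)(1) = 0.5 cm/s
10–13 s: ½(10 + 6)(3) = 24 cm/s
Δv = -34.5 cm/s, so v(13) = -2 + (-34.5) = -36.5 cm/s.

-36.5 cm/s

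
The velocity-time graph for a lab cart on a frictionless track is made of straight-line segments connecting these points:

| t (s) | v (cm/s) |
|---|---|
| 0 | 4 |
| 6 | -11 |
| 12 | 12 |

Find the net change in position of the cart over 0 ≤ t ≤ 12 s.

Net displacement equals the area under the velocity-time graph (areas below the axis count negative).
0–6 s: ½(4 + -11)(6) = -21 cm
6–12 s: ½(-11 + 12)(6) = 3 cm
Net displacement = -18 cm

-18 cm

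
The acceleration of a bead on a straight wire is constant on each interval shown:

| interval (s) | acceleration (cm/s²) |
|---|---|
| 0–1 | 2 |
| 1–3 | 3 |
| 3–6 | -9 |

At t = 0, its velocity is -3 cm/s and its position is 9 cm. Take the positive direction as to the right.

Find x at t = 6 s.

-14.5 cm

On each constant-a segment, Δv = aΔt and Δx = v₀Δt + ½aΔt²; chain segment to segment.
0–1 s: v starts -3 cm/s; Δx = -3·1 + ½·2·1² = -2 cm; v ends -1 cm/s.
1–3 s: v starts -1 cm/s; Δx = -1·2 + ½·3·2² = 4 cm; v ends 5 cm/s.
3–6 s: v starts 5 cm/s; Δx = 5·3 + ½·-9·3² = -25.5 cm; v ends -22 cm/s.
x(6) = 9 + Σ Δx = -14.5 cm.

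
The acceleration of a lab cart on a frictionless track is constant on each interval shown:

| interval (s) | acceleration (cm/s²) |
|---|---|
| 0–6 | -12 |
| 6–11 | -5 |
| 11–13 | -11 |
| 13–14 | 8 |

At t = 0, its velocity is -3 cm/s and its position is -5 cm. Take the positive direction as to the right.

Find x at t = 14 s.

On each constant-a segment, Δv = aΔt and Δx = v₀Δt + ½aΔt²; chain segment to segment.
0–6 s: v starts -3 cm/s; Δx = -3·6 + ½·-12·6² = -234 cm; v ends -75 cm/s.
6–11 s: v starts -75 cm/s; Δx = -75·5 + ½·-5·5² = -437.5 cm; v ends -100 cm/s.
11–13 s: v starts -100 cm/s; Δx = -100·2 + ½·-11·2² = -222 cm; v ends -122 cm/s.
13–14 s: v starts -122 cm/s; Δx = -122·1 + ½·8·1² = -118 cm; v ends -114 cm/s.
x(14) = -5 + Σ Δx = -1016.5 cm.

-1016.5 cm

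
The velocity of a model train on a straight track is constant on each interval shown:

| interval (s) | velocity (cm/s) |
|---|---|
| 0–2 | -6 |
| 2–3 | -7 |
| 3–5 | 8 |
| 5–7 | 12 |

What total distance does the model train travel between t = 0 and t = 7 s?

59 cm

Distance (not displacement) is the total path length: add the absolute areas under v-t.
0–2 s: |-6| × 2 = 12 cm
2–3 s: |-7| × 1 = 7 cm
3–5 s: |8| × 2 = 16 cm
5–7 s: |12| × 2 = 24 cm
Total distance = 59 cm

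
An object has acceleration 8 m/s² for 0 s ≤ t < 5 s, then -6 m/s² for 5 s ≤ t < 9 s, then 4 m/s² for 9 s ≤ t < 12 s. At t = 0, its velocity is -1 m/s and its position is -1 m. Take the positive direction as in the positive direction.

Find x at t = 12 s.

On each constant-a segment, Δv = aΔt and Δx = v₀Δt + ½aΔt²; chain segment to segment.
0–5 s: v starts -1 m/s; Δx = -1·5 + ½·8·5² = 95 m; v ends 39 m/s.
5–9 s: v starts 39 m/s; Δx = 39·4 + ½·-6·4² = 108 m; v ends 15 m/s.
9–12 s: v starts 15 m/s; Δx = 15·3 + ½·4·3² = 63 m; v ends 27 m/s.
x(12) = -1 + Σ Δx = 265 m.

265 m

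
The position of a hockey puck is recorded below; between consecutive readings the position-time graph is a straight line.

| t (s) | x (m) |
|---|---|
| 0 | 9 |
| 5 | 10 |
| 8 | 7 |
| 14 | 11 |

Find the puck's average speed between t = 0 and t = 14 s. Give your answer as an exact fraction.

4/7 m/s

Average speed = (total path length)/(elapsed time); on a piecewise-linear x-t graph the path length is Σ|Δx|.
0–5 s: |Δx| = |10 − 9| = 1 m
5–8 s: |Δx| = |7 − 10| = 3 m
8–14 s: |Δx| = |11 − 7| = 4 m
Total path = 8 m; average speed = 8/14 = 4/7 m/s.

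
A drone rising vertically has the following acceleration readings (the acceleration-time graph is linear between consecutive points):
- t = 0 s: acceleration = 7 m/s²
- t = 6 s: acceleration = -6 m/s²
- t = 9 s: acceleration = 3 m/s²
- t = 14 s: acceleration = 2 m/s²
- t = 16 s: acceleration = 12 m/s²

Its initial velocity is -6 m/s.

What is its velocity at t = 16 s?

Δv equals the area under the a-t graph; then v = v₀ + Δv.
0–6 s: ½(7 + -6)(6) = 3 m/s
6–9 s: ½(-6 + 3)(3) = -4.5 m/s
9–14 s: ½(3 + 2)(5) = 12.5 m/s
14–16 s: ½(2 + 12)(2) = 14 m/s
Δv = 25 m/s, so v(16) = -6 + (25) = 19 m/s.

19 m/s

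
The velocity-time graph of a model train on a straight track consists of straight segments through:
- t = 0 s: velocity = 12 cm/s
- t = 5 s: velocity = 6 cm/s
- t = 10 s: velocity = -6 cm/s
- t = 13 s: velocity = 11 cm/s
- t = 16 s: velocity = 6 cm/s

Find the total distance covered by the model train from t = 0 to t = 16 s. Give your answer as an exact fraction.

Distance (not displacement) is the total path length: add the absolute areas under v-t.
0–5 s: |½(12 + 6)(5)| = 45 cm
5–10 s: v = 0 at t = 7.5 s; triangle areas 7.5 + 7.5 = 15 cm
10–13 s: v = 0 at t = 188/17 s; triangle areas 54/17 + 363/34 = 471/34 cm
13–16 s: |½(11 + 6)(3)| = 25.5 cm
Total distance = 1689/17 cm

1689/17 cm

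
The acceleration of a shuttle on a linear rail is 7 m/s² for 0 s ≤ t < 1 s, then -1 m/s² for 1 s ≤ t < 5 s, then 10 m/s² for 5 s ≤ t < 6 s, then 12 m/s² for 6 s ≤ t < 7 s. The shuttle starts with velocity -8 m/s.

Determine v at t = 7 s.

Δv equals the area under the a-t graph; then v = v₀ + Δv.
0–1 s: 7 × 1 = 7 m/s
1–5 s: -1 × 4 = -4 m/s
5–6 s: 10 × 1 = 10 m/s
6–7 s: 12 × 1 = 12 m/s
Δv = 25 m/s, so v(7) = -8 + (25) = 17 m/s.

17 m/s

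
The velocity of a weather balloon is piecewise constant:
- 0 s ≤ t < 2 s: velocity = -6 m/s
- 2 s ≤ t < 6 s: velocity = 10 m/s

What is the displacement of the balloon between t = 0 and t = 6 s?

Displacement is the signed area under the v-t curve.
0–2 s: -6 × 2 = -12 m
2–6 s: 10 × 4 = 40 m
Net displacement = 28 m

28 m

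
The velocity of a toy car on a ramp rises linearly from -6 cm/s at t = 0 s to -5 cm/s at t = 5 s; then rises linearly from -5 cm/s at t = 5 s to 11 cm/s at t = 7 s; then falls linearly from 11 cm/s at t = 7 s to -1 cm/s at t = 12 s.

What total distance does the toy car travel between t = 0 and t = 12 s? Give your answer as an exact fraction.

1489/24 cm

Total distance travelled is ∫|v| dt — sum the magnitudes of each area piece.
0–5 s: |½(-6 + -5)(5)| = 27.5 cm
5–7 s: v = 0 at t = 5.625 s; triangle areas 1.5625 + 7.5625 = 9.125 cm
7–12 s: v = 0 at t = 139/12 s; triangle areas 605/24 + 5/24 = 305/12 cm
Total distance = 1489/24 cm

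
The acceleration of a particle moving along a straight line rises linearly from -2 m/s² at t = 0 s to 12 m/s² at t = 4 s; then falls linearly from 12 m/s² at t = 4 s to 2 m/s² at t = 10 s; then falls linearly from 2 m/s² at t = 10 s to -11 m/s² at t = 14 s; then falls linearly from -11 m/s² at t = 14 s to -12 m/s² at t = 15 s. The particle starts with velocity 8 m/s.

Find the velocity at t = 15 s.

Δv equals the area under the a-t graph; then v = v₀ + Δv.
0–4 s: ½(-2 + 12)(4) = 20 m/s
4–10 s: ½(12 + 2)(6) = 42 m/s
10–14 s: ½(2 + -11)(4) = -18 m/s
14–15 s: ½(-11 + -12)(1) = -11.5 m/s
Δv = 32.5 m/s, so v(15) = 8 + (32.5) = 40.5 m/s.

40.5 m/s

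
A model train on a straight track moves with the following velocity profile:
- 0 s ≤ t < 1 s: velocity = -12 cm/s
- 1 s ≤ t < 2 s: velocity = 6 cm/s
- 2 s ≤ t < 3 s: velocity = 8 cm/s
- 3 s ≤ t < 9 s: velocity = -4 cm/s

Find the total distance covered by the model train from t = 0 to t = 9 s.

50 cm

Total distance travelled is ∫|v| dt — sum the magnitudes of each area piece.
0–1 s: |-12| × 1 = 12 cm
1–2 s: |6| × 1 = 6 cm
2–3 s: |8| × 1 = 8 cm
3–9 s: |-4| × 6 = 24 cm
Total distance = 50 cm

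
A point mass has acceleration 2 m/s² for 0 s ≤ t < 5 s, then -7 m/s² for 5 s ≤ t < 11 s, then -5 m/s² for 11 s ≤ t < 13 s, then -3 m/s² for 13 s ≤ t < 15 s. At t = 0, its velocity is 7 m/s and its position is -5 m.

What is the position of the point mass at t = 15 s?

On each constant-a segment, Δv = aΔt and Δx = v₀Δt + ½aΔt²; chain segment to segment.
0–5 s: v starts 7 m/s; Δx = 7·5 + ½·2·5² = 60 m; v ends 17 m/s.
5–11 s: v starts 17 m/s; Δx = 17·6 + ½·-7·6² = -24 m; v ends -25 m/s.
11–13 s: v starts -25 m/s; Δx = -25·2 + ½·-5·2² = -60 m; v ends -35 m/s.
13–15 s: v starts -35 m/s; Δx = -35·2 + ½·-3·2² = -76 m; v ends -41 m/s.
x(15) = -5 + Σ Δx = -105 m.

-105 m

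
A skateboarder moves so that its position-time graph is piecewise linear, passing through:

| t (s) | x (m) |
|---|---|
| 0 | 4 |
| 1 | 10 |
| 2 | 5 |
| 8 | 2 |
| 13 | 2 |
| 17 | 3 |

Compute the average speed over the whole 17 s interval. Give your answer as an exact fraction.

Average speed = (total path length)/(elapsed time); on a piecewise-linear x-t graph the path length is Σ|Δx|.
0–1 s: |Δx| = |10 − 4| = 6 m
1–2 s: |Δx| = |5 − 10| = 5 m
2–8 s: |Δx| = |2 − 5| = 3 m
8–13 s: |Δx| = |2 − 2| = 0 m
13–17 s: |Δx| = |3 − 2| = 1 m
Total path = 15 m; average speed = 15/17 = 15/17 m/s.

15/17 m/s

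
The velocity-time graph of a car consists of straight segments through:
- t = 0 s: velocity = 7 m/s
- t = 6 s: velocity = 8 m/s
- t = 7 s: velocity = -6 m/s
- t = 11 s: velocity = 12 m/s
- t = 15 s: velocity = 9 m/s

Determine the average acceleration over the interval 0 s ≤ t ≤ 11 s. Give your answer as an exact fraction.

Average acceleration = Δv/Δt = (12 − 7)/(11 − 0) = 5/11 m/s².

5/11 m/s²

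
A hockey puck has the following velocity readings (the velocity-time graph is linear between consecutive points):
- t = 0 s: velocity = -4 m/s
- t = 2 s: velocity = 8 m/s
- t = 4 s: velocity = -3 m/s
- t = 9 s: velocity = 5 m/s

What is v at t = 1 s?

On 0–2 s the graph is linear from -4 to 8 m/s: v(1) = -4 + (8 − -4)·(1 − 0)/(2 − 0) = 2 m/s.

2 m/s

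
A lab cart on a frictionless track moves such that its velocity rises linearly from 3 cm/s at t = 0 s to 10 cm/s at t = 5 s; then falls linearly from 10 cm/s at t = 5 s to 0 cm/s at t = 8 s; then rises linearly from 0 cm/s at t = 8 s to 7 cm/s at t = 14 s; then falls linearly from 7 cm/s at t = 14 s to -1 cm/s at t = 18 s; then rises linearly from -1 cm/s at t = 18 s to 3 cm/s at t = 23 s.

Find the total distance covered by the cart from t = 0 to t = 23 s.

Total distance travelled is ∫|v| dt — sum the magnitudes of each area piece.
0–5 s: |½(3 + 10)(5)| = 32.5 cm
5–8 s: |½(10 + 0)(3)| = 15 cm
8–14 s: |½(0 + 7)(6)| = 21 cm
14–18 s: v = 0 at t = 17.5 s; triangle areas 12.25 + 0.25 = 12.5 cm
18–23 s: v = 0 at t = 19.25 s; triangle areas 0.625 + 5.625 = 6.25 cm
Total distance = 87.25 cm

87.25 cm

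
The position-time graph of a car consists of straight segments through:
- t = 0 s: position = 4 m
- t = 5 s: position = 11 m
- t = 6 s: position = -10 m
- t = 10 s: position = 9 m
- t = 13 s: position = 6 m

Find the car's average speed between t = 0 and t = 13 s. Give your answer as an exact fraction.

50/13 m/s

Average speed = (total path length)/(elapsed time); on a piecewise-linear x-t graph the path length is Σ|Δx|.
0–5 s: |Δx| = |11 − 4| = 7 m
5–6 s: |Δx| = |-10 − 11| = 21 m
6–10 s: |Δx| = |9 − -10| = 19 m
10–13 s: |Δx| = |6 − 9| = 3 m
Total path = 50 m; average speed = 50/13 = 50/13 m/s.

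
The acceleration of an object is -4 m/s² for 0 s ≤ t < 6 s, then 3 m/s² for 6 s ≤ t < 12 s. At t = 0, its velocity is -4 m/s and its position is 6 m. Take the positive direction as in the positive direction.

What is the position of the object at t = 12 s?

-204 m

On each constant-a segment, Δv = aΔt and Δx = v₀Δt + ½aΔt²; chain segment to segment.
0–6 s: v starts -4 m/s; Δx = -4·6 + ½·-4·6² = -96 m; v ends -28 m/s.
6–12 s: v starts -28 m/s; Δx = -28·6 + ½·3·6² = -114 m; v ends -10 m/s.
x(12) = 6 + Σ Δx = -204 m.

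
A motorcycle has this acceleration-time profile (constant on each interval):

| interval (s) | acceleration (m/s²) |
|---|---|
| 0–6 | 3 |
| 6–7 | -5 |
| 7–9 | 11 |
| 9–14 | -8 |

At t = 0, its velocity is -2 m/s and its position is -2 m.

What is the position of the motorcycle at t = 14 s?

On each constant-a segment, Δv = aΔt and Δx = v₀Δt + ½aΔt²; chain segment to segment.
0–6 s: v starts -2 m/s; Δx = -2·6 + ½·3·6² = 42 m; v ends 16 m/s.
6–7 s: v starts 16 m/s; Δx = 16·1 + ½·-5·1² = 13.5 m; v ends 11 m/s.
7–9 s: v starts 11 m/s; Δx = 11·2 + ½·11·2² = 44 m; v ends 33 m/s.
9–14 s: v starts 33 m/s; Δx = 33·5 + ½·-8·5² = 65 m; v ends -7 m/s.
x(14) = -2 + Σ Δx = 162.5 m.

162.5 m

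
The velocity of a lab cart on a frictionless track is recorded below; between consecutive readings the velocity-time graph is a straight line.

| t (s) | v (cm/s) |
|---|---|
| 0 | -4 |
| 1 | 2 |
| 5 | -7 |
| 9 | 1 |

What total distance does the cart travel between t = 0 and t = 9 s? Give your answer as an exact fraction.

467/18 cm

Total distance travelled is ∫|v| dt — sum the magnitudes of each area piece.
0–1 s: v = 0 at t = 2/3 s; triangle areas 4/3 + 1/3 = 5/3 cm
1–5 s: v = 0 at t = 17/9 s; triangle areas 8/9 + 98/9 = 106/9 cm
5–9 s: v = 0 at t = 8.5 s; triangle areas 12.25 + 0.25 = 12.5 cm
Total distance = 467/18 cm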